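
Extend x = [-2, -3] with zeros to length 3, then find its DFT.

Original 2-point DFT: [-5, 1]
Zero-padded 3-point DFT provides frequency interpolation.

DFT_3([x, 0, ...]) = [-5, -0.5000+2.5981i, -0.5000-2.5981i]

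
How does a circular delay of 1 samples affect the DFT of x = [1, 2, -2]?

Time shift by 1: X_shifted[k] = ω_3^(1k) · X[k]
Shifted x = [-2, 1, 2]

DFT(x[n-1]) = [1, -3.5000+0.8660i, -3.5000-0.8660i]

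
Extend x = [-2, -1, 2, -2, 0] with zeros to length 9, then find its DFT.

Original 5-point DFT: [-3, -2.3090-1.4001i, -1.1910+4.3920i, -1.1910-4.3920i, -2.3090+1.4001i]
Zero-padded 9-point DFT provides frequency interpolation.

DFT_9([x, 0, ...]) = [-3, -1.4187+0.4052i, -3.0530-1.4313i, -4.5000+2.5981i, 1.4718+3.3596i, 1.4718-3.3596i, -4.5000-2.5981i, -3.0530+1.4313i, -1.4187-0.4052i]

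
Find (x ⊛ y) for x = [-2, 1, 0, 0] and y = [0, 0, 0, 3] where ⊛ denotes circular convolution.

(x ⊛ y)[n] = Σ(m=0 to 3) x[m] · y[(n-m) mod 4]

Computing each output sample:
(x ⊛ y)[0] = 3
(x ⊛ y)[1] = 0
(x ⊛ y)[2] = 0
(x ⊛ y)[3] = -6

x ⊛ y = [3, 0, 0, -6]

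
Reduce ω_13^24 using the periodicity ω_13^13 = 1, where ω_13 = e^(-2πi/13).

Since ω_13^13 = 1, powers reduce modulo 13.
24 mod 13 = 11
So ω_13^24 = ω_13^11 = e^(-2πi·11/13)

ω_13^24 = ω_13^11 = 0.5681+0.8230i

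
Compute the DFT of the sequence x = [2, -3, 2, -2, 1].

X[k] = Σ(n=0 to 4) x[n] · ω_5^(nk)
where ω_5 = e^(-2πi/5)

Computing each X[k]:
X[0] = 0
X[1] = 1.3820+1.4531i
X[2] = 3.6180+6.1554i
X[3] = 3.6180-6.1554i
X[4] = 1.3820-1.4531i

X = [0, 1.3820+1.4531i, 3.6180+6.1554i, 3.6180-6.1554i, 1.3820-1.4531i]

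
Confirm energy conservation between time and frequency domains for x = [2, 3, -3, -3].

Time domain:
Σ|x[n]|² = |2|² + |3|² + |-3|² + |-3|² = 31.0000

Frequency domain:
(1/4)Σ|X[k]|² = (1/4)(|-1|² + |5-6i|² + |-1|² + |5+6i|²) = (1/4)·124.0000 = 31.0000

Both sides agree, confirming Parseval's theorem.

Σ|x[n]|² = (1/N)Σ|X[k]|² = 31.0000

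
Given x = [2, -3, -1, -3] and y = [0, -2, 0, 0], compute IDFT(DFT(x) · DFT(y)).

(x ⊛ y)[n] = Σ(m=0 to 3) x[m] · y[(n-m) mod 4]

Computing each output sample:
(x ⊛ y)[0] = 6
(x ⊛ y)[1] = -4
(x ⊛ y)[2] = 6
(x ⊛ y)[3] = 2

x ⊛ y = [6, -4, 6, 2]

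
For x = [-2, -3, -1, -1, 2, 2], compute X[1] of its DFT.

X[1] = Σ(n=0 to 5) x[n] · ω_6^(1n) where ω_6 = e^(-2πi/6)
= (-2)·ω_6^0 + (-3)·ω_6^1 + (-1)·ω_6^2 + (-1)·ω_6^3 + (2)·ω_6^4 + (2)·ω_6^5

X[1] = -2.0000+6.9282i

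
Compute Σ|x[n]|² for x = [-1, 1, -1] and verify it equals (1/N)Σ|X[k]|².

Time domain:
Σ|x[n]|² = |-1|² + |1|² + |-1|² = 3.0000

Frequency domain:
(1/3)Σ|X[k]|² = (1/3)(|-1|² + |-1.0000-1.7321i|² + |-1.0000+1.7321i|²) = (1/3)·9.0000 = 3.0000

Both sides agree, confirming Parseval's theorem.

Σ|x[n]|² = (1/N)Σ|X[k]|² = 3.0000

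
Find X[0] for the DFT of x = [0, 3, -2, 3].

X[0] = Σ(n=0 to 3) x[n] · ω_4^0 = Σ x[n]
= (0) + (3) + (-2) + (3)

X[0] = 4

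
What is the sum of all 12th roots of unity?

Sum of all nth roots of unity equals 0 for n > 1 (geometric series with r ≠ 1).

0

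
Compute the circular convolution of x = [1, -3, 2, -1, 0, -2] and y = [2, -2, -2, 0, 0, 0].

(x ⊛ y)[n] = Σ(m=0 to 5) x[m] · y[(n-m) mod 6]

Computing each output sample:
(x ⊛ y)[0] = 6
(x ⊛ y)[1] = -4
(x ⊛ y)[2] = 8
(x ⊛ y)[3] = 0
(x ⊛ y)[4] = -2
(x ⊛ y)[5] = -2

x ⊛ y = [6, -4, 8, 0, -2, -2]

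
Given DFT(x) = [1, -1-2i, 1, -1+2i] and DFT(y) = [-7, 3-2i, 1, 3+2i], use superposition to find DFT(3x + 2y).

By linearity: DFT(3x + 2y) = 3·DFT(x) + 2·DFT(y)
= 3·[1, -1-2i, 1, -1+2i] + 2·[-7, 3-2i, 1, 3+2i]

Computing element-wise:
Z[0] = 3·(1) + 2·(-7) = -11
Z[1] = 3·(-1-2i) + 2·(3-2i) = 3-10i
Z[2] = 3·(1) + 2·(1) = 5
Z[3] = 3·(-1+2i) + 2·(3+2i) = 3+10i

DFT(3x + 2y) = 3·X + 2·Y = [-11, 3-10i, 5, 3+10i]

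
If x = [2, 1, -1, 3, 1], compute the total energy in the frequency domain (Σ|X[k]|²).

Parseval: Σ|x[n]|² = (1/N)Σ|X[k]|², so Σ|X[k]|² = N·Σ|x[n]|² = 5·16.0000

Σ|X[k]|² = N·Σ|x[n]|² = 5·16.0000 = 80.0000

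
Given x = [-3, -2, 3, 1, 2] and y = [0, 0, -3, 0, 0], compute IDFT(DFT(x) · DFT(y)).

(x ⊛ y)[n] = Σ(m=0 to 4) x[m] · y[(n-m) mod 5]

Computing each output sample:
(x ⊛ y)[0] = -3
(x ⊛ y)[1] = -6
(x ⊛ y)[2] = 9
(x ⊛ y)[3] = 6
(x ⊛ y)[4] = -9

x ⊛ y = [-3, -6, 9, 6, -9]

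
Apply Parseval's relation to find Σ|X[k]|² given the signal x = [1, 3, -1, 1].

Parseval: Σ|x[n]|² = (1/N)Σ|X[k]|², so Σ|X[k]|² = N·Σ|x[n]|² = 4·12.0000

Σ|X[k]|² = N·Σ|x[n]|² = 4·12.0000 = 48.0000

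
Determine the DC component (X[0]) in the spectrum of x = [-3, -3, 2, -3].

X[0] = Σ(n=0 to 3) x[n] · ω_4^0 = Σ x[n]
= (-3) + (-3) + (2) + (-3)

X[0] = -7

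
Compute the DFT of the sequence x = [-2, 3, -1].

X[k] = Σ(n=0 to 2) x[n] · ω_3^(nk)
where ω_3 = e^(-2πi/3)

Computing each X[k]:
X[0] = 0
X[1] = -3.0000-3.4641i
X[2] = -3.0000+3.4641i

X = [0, -3.0000-3.4641i, -3.0000+3.4641i]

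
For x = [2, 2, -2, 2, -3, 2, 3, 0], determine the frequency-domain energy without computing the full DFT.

Parseval: Σ|x[n]|² = (1/N)Σ|X[k]|², so Σ|X[k]|² = N·Σ|x[n]|² = 8·38.0000

Σ|X[k]|² = N·Σ|x[n]|² = 8·38.0000 = 304.0000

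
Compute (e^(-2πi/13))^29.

Since ω_13^13 = 1, powers reduce modulo 13.
29 mod 13 = 3
So ω_13^29 = ω_13^3 = e^(-2πi·3/13)

ω_13^29 = ω_13^3 = 0.1205-0.9927i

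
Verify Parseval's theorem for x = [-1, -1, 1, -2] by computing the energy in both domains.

Time domain:
Σ|x[n]|² = |-1|² + |-1|² + |1|² + |-2|² = 7.0000

Frequency domain:
(1/4)Σ|X[k]|² = (1/4)(|-3|² + |-2-1i|² + |3|² + |-2+1i|²) = (1/4)·28.0000 = 7.0000

Both sides agree, confirming Parseval's theorem.

Σ|x[n]|² = (1/N)Σ|X[k]|² = 7.0000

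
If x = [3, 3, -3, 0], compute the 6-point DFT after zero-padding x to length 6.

Original 4-point DFT: [3, 6-3i, -3, 6+3i]
Zero-padded 6-point DFT provides frequency interpolation.

DFT_6([x, 0, ...]) = [3, 6, 3.0000-5.1962i, -3, 3.0000+5.1962i, 6]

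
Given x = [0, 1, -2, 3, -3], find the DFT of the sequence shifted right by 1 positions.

Time shift by 1: X_shifted[k] = ω_5^(1k) · X[k]
Shifted x = [-3, 0, 1, -2, 3]

DFT(x[n-1]) = [-1, -1.2639+1.0898i, -5.7361+4.6165i, -5.7361-4.6165i, -1.2639-1.0898i]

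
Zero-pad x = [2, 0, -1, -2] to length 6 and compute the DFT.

Original 4-point DFT: [-1, 3-2i, 3, 3+2i]
Zero-padded 6-point DFT provides frequency interpolation.

DFT_6([x, 0, ...]) = [-1, 4.5000+0.8660i, 0.5000-0.8660i, 3, 0.5000+0.8660i, 4.5000-0.8660i]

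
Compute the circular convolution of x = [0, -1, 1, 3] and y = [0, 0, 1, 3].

(x ⊛ y)[n] = Σ(m=0 to 3) x[m] · y[(n-m) mod 4]

Computing each output sample:
(x ⊛ y)[0] = -2
(x ⊛ y)[1] = 6
(x ⊛ y)[2] = 9
(x ⊛ y)[3] = -1

x ⊛ y = [-2, 6, 9, -1]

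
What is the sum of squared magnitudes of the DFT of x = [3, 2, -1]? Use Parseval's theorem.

Parseval: Σ|x[n]|² = (1/N)Σ|X[k]|², so Σ|X[k]|² = N·Σ|x[n]|² = 3·14.0000

Σ|X[k]|² = N·Σ|x[n]|² = 3·14.0000 = 42.0000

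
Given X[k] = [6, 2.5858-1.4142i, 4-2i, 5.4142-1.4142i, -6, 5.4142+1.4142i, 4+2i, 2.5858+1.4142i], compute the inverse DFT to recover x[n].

x[n] = (1/8) Σ(k=0 to 7) X[k] · e^(2πikn/8)

Computing each x[n]:
x[0] = 3
x[1] = 2
x[2] = -1
x[3] = 2
x[4] = -1
x[5] = 2
x[6] = -1
x[7] = 0

x = [3, 2, -1, 2, -1, 2, -1, 0]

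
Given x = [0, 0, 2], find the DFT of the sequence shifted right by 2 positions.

Time shift by 2: X_shifted[k] = ω_3^(2k) · X[k]
Shifted x = [0, 2, 0]

DFT(x[n-2]) = [2, -1.0000-1.7321i, -1.0000+1.7321i]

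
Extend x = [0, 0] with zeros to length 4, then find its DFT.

Original 2-point DFT: [0, 0]
Zero-padded 4-point DFT provides frequency interpolation.

DFT_4([x, 0, ...]) = [0, 0, 0, 0]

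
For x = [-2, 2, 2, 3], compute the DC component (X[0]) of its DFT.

X[0] = Σ(n=0 to 3) x[n] · ω_4^0 = Σ x[n]
= (-2) + (2) + (2) + (3)

X[0] = 5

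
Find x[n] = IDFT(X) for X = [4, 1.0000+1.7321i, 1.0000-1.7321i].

x[n] = (1/3) Σ(k=0 to 2) X[k] · e^(2πikn/3)

Computing each x[n]:
x[0] = 2
x[1] = 0
x[2] = 2

x = [2, 0, 2]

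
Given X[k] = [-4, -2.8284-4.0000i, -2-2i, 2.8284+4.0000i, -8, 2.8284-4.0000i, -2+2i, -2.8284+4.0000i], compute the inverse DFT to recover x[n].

x[n] = (1/8) Σ(k=0 to 7) X[k] · e^(2πikn/8)

Computing each x[n]:
x[0] = -2
x[1] = 0
x[2] = 1
x[3] = 1
x[4] = -2
x[5] = 2
x[6] = -3
x[7] = -1

x = [-2, 0, 1, 1, -2, 2, -3, -1]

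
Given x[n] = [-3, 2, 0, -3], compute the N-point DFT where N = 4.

X[k] = Σ(n=0 to 3) x[n] · ω_4^(nk)
where ω_4 = e^(-2πi/4)

Computing each X[k]:
X[0] = -4
X[1] = -3-5i
X[2] = -2
X[3] = -3+5i

X = [-4, -3-5i, -2, -3+5i]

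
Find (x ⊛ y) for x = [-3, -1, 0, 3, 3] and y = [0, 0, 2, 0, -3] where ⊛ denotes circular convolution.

(x ⊛ y)[n] = Σ(m=0 to 4) x[m] · y[(n-m) mod 5]

Computing each output sample:
(x ⊛ y)[0] = 9
(x ⊛ y)[1] = 6
(x ⊛ y)[2] = -15
(x ⊛ y)[3] = -11
(x ⊛ y)[4] = 9

x ⊛ y = [9, 6, -15, -11, 9]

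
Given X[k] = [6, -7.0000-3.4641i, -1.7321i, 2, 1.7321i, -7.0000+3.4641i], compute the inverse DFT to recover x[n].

x[n] = (1/6) Σ(k=0 to 5) X[k] · e^(2πikn/6)

Computing each x[n]:
x[0] = -1
x[1] = 1
x[2] = 3
x[3] = 3
x[4] = 2
x[5] = -2

x = [-1, 1, 3, 3, 2, -2]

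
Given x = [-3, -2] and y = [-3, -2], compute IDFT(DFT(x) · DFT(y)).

(x ⊛ y)[n] = Σ(m=0 to 1) x[m] · y[(n-m) mod 2]

Computing each output sample:
(x ⊛ y)[0] = 13
(x ⊛ y)[1] = 12

x ⊛ y = [13, 12]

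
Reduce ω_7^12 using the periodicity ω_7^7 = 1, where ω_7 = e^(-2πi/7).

Since ω_7^7 = 1, powers reduce modulo 7.
12 mod 7 = 5
So ω_7^12 = ω_7^5 = e^(-2πi·5/7)

ω_7^12 = ω_7^5 = -0.2225+0.9749i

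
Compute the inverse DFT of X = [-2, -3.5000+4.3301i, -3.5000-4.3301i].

x[n] = (1/3) Σ(k=0 to 2) X[k] · e^(2πikn/3)

Computing each x[n]:
x[0] = -3
x[1] = -2
x[2] = 3

x = [-3, -2, 3]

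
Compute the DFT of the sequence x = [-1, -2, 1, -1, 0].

X[k] = Σ(n=0 to 4) x[n] · ω_5^(nk)
where ω_5 = e^(-2πi/5)

Computing each X[k]:
X[0] = -3
X[1] = -1.6180+0.7265i
X[2] = 0.6180+3.0777i
X[3] = 0.6180-3.0777i
X[4] = -1.6180-0.7265i

X = [-3, -1.6180+0.7265i, 0.6180+3.0777i, 0.6180-3.0777i, -1.6180-0.7265i]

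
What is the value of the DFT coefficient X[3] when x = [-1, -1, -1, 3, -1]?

X[3] = Σ(n=0 to 4) x[n] · ω_5^(3n) where ω_5 = e^(-2πi/5)
= (-1)·ω_5^0 + (-1)·ω_5^3 + (-1)·ω_5^6 + (3)·ω_5^9 + (-1)·ω_5^12

X[3] = 1.2361+3.8042i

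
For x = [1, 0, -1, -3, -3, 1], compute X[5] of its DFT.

X[5] = Σ(n=0 to 5) x[n] · ω_6^(5n) where ω_6 = e^(-2πi/6)
= (1)·ω_6^0 + (0)·ω_6^5 + (-1)·ω_6^10 + (-3)·ω_6^15 + (-3)·ω_6^20 + (1)·ω_6^25

X[5] = 6.5000+0.8660i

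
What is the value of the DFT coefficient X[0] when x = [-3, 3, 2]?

X[0] = Σ(n=0 to 2) x[n] · ω_3^0 = Σ x[n]
= (-3) + (3) + (2)

X[0] = 2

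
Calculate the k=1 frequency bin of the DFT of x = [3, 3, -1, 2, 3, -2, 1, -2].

X[1] = Σ(n=0 to 7) x[n] · ω_8^(1n) where ω_8 = e^(-2πi/8)
= (3)·ω_8^0 + (3)·ω_8^1 + (-1)·ω_8^2 + (2)·ω_8^3 + (3)·ω_8^4 + (-2)·ω_8^5 + (1)·ω_8^6 + (-2)·ω_8^7

X[1] = 0.7071-4.3640i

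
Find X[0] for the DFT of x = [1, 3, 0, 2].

X[0] = Σ(n=0 to 3) x[n] · ω_4^0 = Σ x[n]
= (1) + (3) + (0) + (2)

X[0] = 6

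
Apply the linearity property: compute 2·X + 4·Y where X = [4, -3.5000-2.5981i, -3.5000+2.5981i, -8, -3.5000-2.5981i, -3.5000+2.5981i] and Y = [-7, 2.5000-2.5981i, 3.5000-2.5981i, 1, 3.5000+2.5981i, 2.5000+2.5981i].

By linearity: DFT(2x + 4y) = 2·DFT(x) + 4·DFT(y)
= 2·[4, -3.5000-2.5981i, -3.5000+2.5981i, -8, -3.5000-2.5981i, -3.5000+2.5981i] + 4·[-7, 2.5000-2.5981i, 3.5000-2.5981i, 1, 3.5000+2.5981i, 2.5000+2.5981i]

Computing element-wise:
Z[0] = 2·(4) + 4·(-7) = -20
Z[1] = 2·(-3.5000-2.5981i) + 4·(2.5000-2.5981i) = 3.0000-15.5886i
Z[2] = 2·(-3.5000+2.5981i) + 4·(3.5000-2.5981i) = 7.0000-5.1962i
Z[3] = 2·(-8) + 4·(1) = -12
Z[4] = 2·(-3.5000-2.5981i) + 4·(3.5000+2.5981i) = 7.0000+5.1962i
Z[5] = 2·(-3.5000+2.5981i) + 4·(2.5000+2.5981i) = 3.0000+15.5886i

DFT(2x + 4y) = 2·X + 4·Y = [-20, 3.0000-15.5886i, 7.0000-5.1962i, -12, 7.0000+5.1962i, 3.0000+15.5886i]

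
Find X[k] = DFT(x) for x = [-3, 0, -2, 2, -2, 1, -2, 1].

X[k] = Σ(n=0 to 7) x[n] · ω_8^(nk)
where ω_8 = e^(-2πi/8)

Computing each X[k]:
X[0] = -5
X[1] = -2.4142
X[2] = -1+2i
X[3] = 0.4142
X[4] = -13
X[5] = 0.4142
X[6] = -1-2i
X[7] = -2.4142

X = [-5, -2.4142, -1+2i, 0.4142, -13, 0.4142, -1-2i, -2.4142]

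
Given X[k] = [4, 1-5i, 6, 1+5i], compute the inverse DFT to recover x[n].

x[n] = (1/4) Σ(k=0 to 3) X[k] · e^(2πikn/4)

Computing each x[n]:
x[0] = 3
x[1] = 2
x[2] = 2
x[3] = -3

x = [3, 2, 2, -3]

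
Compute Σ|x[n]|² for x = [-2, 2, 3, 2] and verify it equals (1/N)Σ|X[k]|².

Time domain:
Σ|x[n]|² = |-2|² + |2|² + |3|² + |2|² = 21.0000

Frequency domain:
(1/4)Σ|X[k]|² = (1/4)(|5|² + |-5|² + |-3|² + |-5|²) = (1/4)·84.0000 = 21.0000

Both sides agree, confirming Parseval's theorem.

Σ|x[n]|² = (1/N)Σ|X[k]|² = 21.0000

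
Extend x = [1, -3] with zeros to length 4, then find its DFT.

Original 2-point DFT: [-2, 4]
Zero-padded 4-point DFT provides frequency interpolation.

DFT_4([x, 0, ...]) = [-2, 1+3i, 4, 1-3i]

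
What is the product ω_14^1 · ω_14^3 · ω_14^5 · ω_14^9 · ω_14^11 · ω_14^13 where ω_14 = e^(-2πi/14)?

The primitive 14th roots of unity are ω_14^k for k coprime to 14: k ∈ {1, 3, 5, 9, 11, 13}
Their product equals the constant term of the cyclotomic polynomial Φ_14(x) up to sign.
For n ≥ 3, the product of all primitive nth roots of unity is 1. (For n=1 it is 1; for n=2 it is -1.)

1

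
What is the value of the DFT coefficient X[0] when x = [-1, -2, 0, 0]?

X[0] = Σ(n=0 to 3) x[n] · ω_4^0 = Σ x[n]
= (-1) + (-2) + (0) + (0)

X[0] = -3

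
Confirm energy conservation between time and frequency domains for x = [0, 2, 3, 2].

Time domain:
Σ|x[n]|² = |0|² + |2|² + |3|² + |2|² = 17.0000

Frequency domain:
(1/4)Σ|X[k]|² = (1/4)(|7|² + |-3|² + |-1|² + |-3|²) = (1/4)·68.0000 = 17.0000

Both sides agree, confirming Parseval's theorem.

Σ|x[n]|² = (1/N)Σ|X[k]|² = 17.0000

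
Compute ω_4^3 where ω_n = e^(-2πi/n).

ω_4^3 = e^(-2πi·3/4)
= cos(-2π·3/4) + i·sin(-2π·3/4)
= cos(-6π/4) + i·sin(-6π/4)

ω_4^3 = cos(-6π/4) + i·sin(-6π/4) = 1i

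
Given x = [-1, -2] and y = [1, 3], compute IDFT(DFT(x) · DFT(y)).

(x ⊛ y)[n] = Σ(m=0 to 1) x[m] · y[(n-m) mod 2]

Computing each output sample:
(x ⊛ y)[0] = -7
(x ⊛ y)[1] = -5

x ⊛ y = [-7, -5]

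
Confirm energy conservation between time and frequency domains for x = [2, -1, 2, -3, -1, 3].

Time domain:
Σ|x[n]|² = |2|² + |-1|² + |2|² + |-3|² + |-1|² + |3|² = 28.0000

Frequency domain:
(1/6)Σ|X[k]|² = (1/6)(|2|² + |5.5000+0.8660i|² + |-2.5000+6.0622i|² + |4|² + |-2.5000-6.0622i|² + |5.5000-0.8660i|²) = (1/6)·168.0000 = 28.0000

Both sides agree, confirming Parseval's theorem.

Σ|x[n]|² = (1/N)Σ|X[k]|² = 28.0000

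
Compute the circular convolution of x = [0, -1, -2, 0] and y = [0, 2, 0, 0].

(x ⊛ y)[n] = Σ(m=0 to 3) x[m] · y[(n-m) mod 4]

Computing each output sample:
(x ⊛ y)[0] = 0
(x ⊛ y)[1] = 0
(x ⊛ y)[2] = -2
(x ⊛ y)[3] = -4

x ⊛ y = [0, 0, -2, -4]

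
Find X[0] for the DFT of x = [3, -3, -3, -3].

X[0] = Σ(n=0 to 3) x[n] · ω_4^0 = Σ x[n]
= (3) + (-3) + (-3) + (-3)

X[0] = -6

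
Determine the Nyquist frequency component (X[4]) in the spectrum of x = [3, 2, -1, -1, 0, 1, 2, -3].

X[4] = Σ(n=0 to 7) x[n] · ω_8^(4n) where ω_8 = e^(-2πi/8)
= (3)·ω_8^0 + (2)·ω_8^4 + (-1)·ω_8^8 + (-1)·ω_8^12 + (0)·ω_8^16 + (1)·ω_8^20 + (2)·ω_8^24 + (-3)·ω_8^28

X[4] = 5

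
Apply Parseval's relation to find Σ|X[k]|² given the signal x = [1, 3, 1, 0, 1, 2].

Parseval: Σ|x[n]|² = (1/N)Σ|X[k]|², so Σ|X[k]|² = N·Σ|x[n]|² = 6·16.0000

Σ|X[k]|² = N·Σ|x[n]|² = 6·16.0000 = 96.0000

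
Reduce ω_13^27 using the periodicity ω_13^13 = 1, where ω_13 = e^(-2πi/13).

Since ω_13^13 = 1, powers reduce modulo 13.
27 mod 13 = 1
So ω_13^27 = ω_13^1 = e^(-2πi·1/13)

ω_13^27 = ω_13^1 = 0.8855-0.4647i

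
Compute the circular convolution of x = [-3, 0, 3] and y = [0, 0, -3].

(x ⊛ y)[n] = Σ(m=0 to 2) x[m] · y[(n-m) mod 3]

Computing each output sample:
(x ⊛ y)[0] = 0
(x ⊛ y)[1] = -9
(x ⊛ y)[2] = 9

x ⊛ y = [0, -9, 9]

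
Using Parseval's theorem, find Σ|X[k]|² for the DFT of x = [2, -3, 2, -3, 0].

Parseval: Σ|x[n]|² = (1/N)Σ|X[k]|², so Σ|X[k]|² = N·Σ|x[n]|² = 5·26.0000

Σ|X[k]|² = N·Σ|x[n]|² = 5·26.0000 = 130.0000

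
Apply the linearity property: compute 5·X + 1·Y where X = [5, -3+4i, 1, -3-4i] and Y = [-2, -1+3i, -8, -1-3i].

By linearity: DFT(5x + 1y) = 5·DFT(x) + 1·DFT(y)
= 5·[5, -3+4i, 1, -3-4i] + 1·[-2, -1+3i, -8, -1-3i]

Computing element-wise:
Z[0] = 5·(5) + 1·(-2) = 23
Z[1] = 5·(-3+4i) + 1·(-1+3i) = -16+23i
Z[2] = 5·(1) + 1·(-8) = -3
Z[3] = 5·(-3-4i) + 1·(-1-3i) = -16-23i

DFT(5x + 1y) = 5·X + 1·Y = [23, -16+23i, -3, -16-23i]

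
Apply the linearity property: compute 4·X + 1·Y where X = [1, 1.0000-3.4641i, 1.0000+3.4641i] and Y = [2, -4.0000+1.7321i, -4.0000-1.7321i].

By linearity: DFT(4x + 1y) = 4·DFT(x) + 1·DFT(y)
= 4·[1, 1.0000-3.4641i, 1.0000+3.4641i] + 1·[2, -4.0000+1.7321i, -4.0000-1.7321i]

Computing element-wise:
Z[0] = 4·(1) + 1·(2) = 6
Z[1] = 4·(1.0000-3.4641i) + 1·(-4.0000+1.7321i) = -12.1243i
Z[2] = 4·(1.0000+3.4641i) + 1·(-4.0000-1.7321i) = 12.1243i

DFT(4x + 1y) = 4·X + 1·Y = [6, -12.1243i, 12.1243i]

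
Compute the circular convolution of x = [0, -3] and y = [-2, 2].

(x ⊛ y)[n] = Σ(m=0 to 1) x[m] · y[(n-m) mod 2]

Computing each output sample:
(x ⊛ y)[0] = -6
(x ⊛ y)[1] = 6

x ⊛ y = [-6, 6]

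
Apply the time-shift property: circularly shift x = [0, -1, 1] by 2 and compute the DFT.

Time shift by 2: X_shifted[k] = ω_3^(2k) · X[k]
Shifted x = [-1, 1, 0]

DFT(x[n-2]) = [0, -1.5000-0.8660i, -1.5000+0.8660i]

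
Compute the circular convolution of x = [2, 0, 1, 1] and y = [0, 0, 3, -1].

(x ⊛ y)[n] = Σ(m=0 to 3) x[m] · y[(n-m) mod 4]

Computing each output sample:
(x ⊛ y)[0] = 3
(x ⊛ y)[1] = 2
(x ⊛ y)[2] = 5
(x ⊛ y)[3] = -2

x ⊛ y = [3, 2, 5, -2]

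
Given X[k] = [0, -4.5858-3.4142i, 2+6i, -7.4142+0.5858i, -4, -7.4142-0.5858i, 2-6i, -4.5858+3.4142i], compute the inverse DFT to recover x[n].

x[n] = (1/8) Σ(k=0 to 7) X[k] · e^(2πikn/8)

Computing each x[n]:
x[0] = -3
x[1] = 0
x[2] = 0
x[3] = 2
x[4] = 3
x[5] = -2
x[6] = -2
x[7] = 2

x = [-3, 0, 0, 2, 3, -2, -2, 2]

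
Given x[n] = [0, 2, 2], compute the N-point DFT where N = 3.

X[k] = Σ(n=0 to 2) x[n] · ω_3^(nk)
where ω_3 = e^(-2πi/3)

Computing each X[k]:
X[0] = 4
X[1] = -2
X[2] = -2

X = [4, -2, -2]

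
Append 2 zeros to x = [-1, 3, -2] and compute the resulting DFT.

Original 3-point DFT: [0, -1.5000-4.3301i, -1.5000+4.3301i]
Zero-padded 5-point DFT provides frequency interpolation.

DFT_5([x, 0, ...]) = [0, 1.5451-1.6776i, -4.0451-3.6655i, -4.0451+3.6655i, 1.5451+1.6776i]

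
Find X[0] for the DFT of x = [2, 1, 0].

X[0] = Σ(n=0 to 2) x[n] · ω_3^0 = Σ x[n]
= (2) + (1) + (0)

X[0] = 3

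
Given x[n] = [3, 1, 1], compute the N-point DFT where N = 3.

X[k] = Σ(n=0 to 2) x[n] · ω_3^(nk)
where ω_3 = e^(-2πi/3)

Computing each X[k]:
X[0] = 5
X[1] = 2
X[2] = 2

X = [5, 2, 2]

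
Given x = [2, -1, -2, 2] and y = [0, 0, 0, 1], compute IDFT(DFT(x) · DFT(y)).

(x ⊛ y)[n] = Σ(m=0 to 3) x[m] · y[(n-m) mod 4]

Computing each output sample:
(x ⊛ y)[0] = -1
(x ⊛ y)[1] = -2
(x ⊛ y)[2] = 2
(x ⊛ y)[3] = 2

x ⊛ y = [-1, -2, 2, 2]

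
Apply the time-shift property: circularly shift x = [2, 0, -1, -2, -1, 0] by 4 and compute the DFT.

Time shift by 4: X_shifted[k] = ω_6^(4k) · X[k]
Shifted x = [-1, -2, -1, 0, 2, 0]

DFT(x[n-4]) = [-2, -2.5000+4.3301i, -0.5000-0.8660i, 2, -0.5000+0.8660i, -2.5000-4.3301i]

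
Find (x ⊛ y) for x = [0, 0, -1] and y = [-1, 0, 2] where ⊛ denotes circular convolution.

(x ⊛ y)[n] = Σ(m=0 to 2) x[m] · y[(n-m) mod 3]

Computing each output sample:
(x ⊛ y)[0] = 0
(x ⊛ y)[1] = -2
(x ⊛ y)[2] = 1

x ⊛ y = [0, -2, 1]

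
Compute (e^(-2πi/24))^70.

Since ω_24^24 = 1, powers reduce modulo 24.
70 mod 24 = 22
So ω_24^70 = ω_24^22 = e^(-2πi·22/24)

ω_24^70 = ω_24^22 = 0.8660+0.5000i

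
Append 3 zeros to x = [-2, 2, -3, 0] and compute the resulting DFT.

Original 4-point DFT: [-3, 1-2i, -7, 1+2i]
Zero-padded 7-point DFT provides frequency interpolation.

DFT_7([x, 0, ...]) = [-3, -0.0855+1.3611i, 0.2579-3.2515i, -5.6724-3.2133i, -5.6724+3.2133i, 0.2579+3.2515i, -0.0855-1.3611i]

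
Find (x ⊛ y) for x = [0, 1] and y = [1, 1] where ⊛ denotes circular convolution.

(x ⊛ y)[n] = Σ(m=0 to 1) x[m] · y[(n-m) mod 2]

Computing each output sample:
(x ⊛ y)[0] = 1
(x ⊛ y)[1] = 1

x ⊛ y = [1, 1]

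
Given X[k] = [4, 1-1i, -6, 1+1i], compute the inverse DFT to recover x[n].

x[n] = (1/4) Σ(k=0 to 3) X[k] · e^(2πikn/4)

Computing each x[n]:
x[0] = 0
x[1] = 3
x[2] = -1
x[3] = 2

x = [0, 3, -1, 2]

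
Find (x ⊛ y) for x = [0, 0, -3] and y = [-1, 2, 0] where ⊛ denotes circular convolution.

(x ⊛ y)[n] = Σ(m=0 to 2) x[m] · y[(n-m) mod 3]

Computing each output sample:
(x ⊛ y)[0] = -6
(x ⊛ y)[1] = 0
(x ⊛ y)[2] = 3

x ⊛ y = [-6, 0, 3]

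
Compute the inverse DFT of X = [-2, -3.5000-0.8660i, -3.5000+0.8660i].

x[n] = (1/3) Σ(k=0 to 2) X[k] · e^(2πikn/3)

Computing each x[n]:
x[0] = -3
x[1] = 1
x[2] = 0

x = [-3, 1, 0]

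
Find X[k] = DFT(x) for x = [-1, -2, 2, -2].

X[k] = Σ(n=0 to 3) x[n] · ω_4^(nk)
where ω_4 = e^(-2πi/4)

Computing each X[k]:
X[0] = -3
X[1] = -3
X[2] = 5
X[3] = -3

X = [-3, -3, 5, -3]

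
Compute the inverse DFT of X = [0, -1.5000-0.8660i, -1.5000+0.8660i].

x[n] = (1/3) Σ(k=0 to 2) X[k] · e^(2πikn/3)

Computing each x[n]:
x[0] = -1
x[1] = 1
x[2] = 0

x = [-1, 1, 0]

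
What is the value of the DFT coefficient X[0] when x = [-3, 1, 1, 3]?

X[0] = Σ(n=0 to 3) x[n] · ω_4^0 = Σ x[n]
= (-3) + (1) + (1) + (3)

X[0] = 2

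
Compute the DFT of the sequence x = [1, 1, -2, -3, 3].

X[k] = Σ(n=0 to 4) x[n] · ω_5^(nk)
where ω_5 = e^(-2πi/5)

Computing each X[k]:
X[0] = 0
X[1] = 6.2812+1.3143i
X[2] = -3.7812+2.1266i
X[3] = -3.7812-2.1266i
X[4] = 6.2812-1.3143i

X = [0, 6.2812+1.3143i, -3.7812+2.1266i, -3.7812-2.1266i, 6.2812-1.3143i]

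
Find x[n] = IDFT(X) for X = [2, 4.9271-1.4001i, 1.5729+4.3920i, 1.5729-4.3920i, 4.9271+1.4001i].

x[n] = (1/5) Σ(k=0 to 4) X[k] · e^(2πikn/5)

Computing each x[n]:
x[0] = 3
x[1] = 0
x[2] = 1
x[3] = -3
x[4] = 1

x = [3, 0, 1, -3, 1]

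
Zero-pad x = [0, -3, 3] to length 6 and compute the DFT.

Original 3-point DFT: [0, 5.1962i, -5.1962i]
Zero-padded 6-point DFT provides frequency interpolation.

DFT_6([x, 0, ...]) = [0, -3, 5.1962i, 6, -5.1962i, -3]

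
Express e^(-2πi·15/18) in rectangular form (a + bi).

ω_18^15 = e^(-2πi·15/18)
= cos(-2π·15/18) + i·sin(-2π·15/18)
= cos(-30π/18) + i·sin(-30π/18)

ω_18^15 = cos(-30π/18) + i·sin(-30π/18) = 0.5000+0.8660i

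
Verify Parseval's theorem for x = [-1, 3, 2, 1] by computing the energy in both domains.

Time domain:
Σ|x[n]|² = |-1|² + |3|² + |2|² + |1|² = 15.0000

Frequency domain:
(1/4)Σ|X[k]|² = (1/4)(|5|² + |-3-2i|² + |-3|² + |-3+2i|²) = (1/4)·60.0000 = 15.0000

Both sides agree, confirming Parseval's theorem.

Σ|x[n]|² = (1/N)Σ|X[k]|² = 15.0000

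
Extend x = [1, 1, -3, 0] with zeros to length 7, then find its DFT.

Original 4-point DFT: [-1, 4-1i, -3, 4+1i]
Zero-padded 7-point DFT provides frequency interpolation.

DFT_7([x, 0, ...]) = [-1, 2.2911+2.1430i, 3.4804-2.2766i, -1.7714-2.7794i, -1.7714+2.7794i, 3.4804+2.2766i, 2.2911-2.1430i]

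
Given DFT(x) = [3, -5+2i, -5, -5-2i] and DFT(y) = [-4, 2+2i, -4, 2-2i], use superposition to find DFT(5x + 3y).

By linearity: DFT(5x + 3y) = 5·DFT(x) + 3·DFT(y)
= 5·[3, -5+2i, -5, -5-2i] + 3·[-4, 2+2i, -4, 2-2i]

Computing element-wise:
Z[0] = 5·(3) + 3·(-4) = 3
Z[1] = 5·(-5+2i) + 3·(2+2i) = -19+16i
Z[2] = 5·(-5) + 3·(-4) = -37
Z[3] = 5·(-5-2i) + 3·(2-2i) = -19-16i

DFT(5x + 3y) = 5·X + 3·Y = [3, -19+16i, -37, -19-16i]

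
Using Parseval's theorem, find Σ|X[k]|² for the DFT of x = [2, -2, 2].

Parseval: Σ|x[n]|² = (1/N)Σ|X[k]|², so Σ|X[k]|² = N·Σ|x[n]|² = 3·12.0000

Σ|X[k]|² = N·Σ|x[n]|² = 3·12.0000 = 36.0000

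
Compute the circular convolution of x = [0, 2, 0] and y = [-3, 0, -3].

(x ⊛ y)[n] = Σ(m=0 to 2) x[m] · y[(n-m) mod 3]

Computing each output sample:
(x ⊛ y)[0] = -6
(x ⊛ y)[1] = -6
(x ⊛ y)[2] = 0

x ⊛ y = [-6, -6, 0]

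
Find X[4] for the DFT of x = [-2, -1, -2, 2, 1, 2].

X[4] = Σ(n=0 to 5) x[n] · ω_6^(4n) where ω_6 = e^(-2πi/6)
= (-2)·ω_6^0 + (-1)·ω_6^4 + (-2)·ω_6^8 + (2)·ω_6^12 + (1)·ω_6^16 + (2)·ω_6^20

X[4] = 0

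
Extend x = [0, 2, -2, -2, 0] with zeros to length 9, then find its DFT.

Original 5-point DFT: [-2, 3.8541-1.9021i, -2.8541-1.1756i, -2.8541+1.1756i, 3.8541+1.9021i]
Zero-padded 9-point DFT provides frequency interpolation.

DFT_9([x, 0, ...]) = [-2, 2.1848+2.4161i, 3.2267-3.0176i, -2.0000-3.4641i, -2.4115-0.2376i, -2.4115+0.2376i, -2.0000+3.4641i, 3.2267+3.0176i, 2.1848-2.4161i]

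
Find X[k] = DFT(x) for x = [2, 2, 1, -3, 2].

X[k] = Σ(n=0 to 4) x[n] · ω_5^(nk)
where ω_5 = e^(-2πi/5)

Computing each X[k]:
X[0] = 4
X[1] = 4.8541-2.3511i
X[2] = -1.8541+3.8042i
X[3] = -1.8541-3.8042i
X[4] = 4.8541+2.3511i

X = [4, 4.8541-2.3511i, -1.8541+3.8042i, -1.8541-3.8042i, 4.8541+2.3511i]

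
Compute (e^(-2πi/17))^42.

Since ω_17^17 = 1, powers reduce modulo 17.
42 mod 17 = 8
So ω_17^42 = ω_17^8 = e^(-2πi·8/17)

ω_17^42 = ω_17^8 = -0.9830-0.1837i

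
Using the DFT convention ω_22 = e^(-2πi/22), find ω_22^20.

ω_22^20 = e^(-2πi·20/22)
= cos(-2π·20/22) + i·sin(-2π·20/22)
= cos(-40π/22) + i·sin(-40π/22)

ω_22^20 = cos(-40π/22) + i·sin(-40π/22) = 0.8413+0.5406i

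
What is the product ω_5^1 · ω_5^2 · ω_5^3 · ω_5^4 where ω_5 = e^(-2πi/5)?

The primitive 5th roots of unity are ω_5^k for k coprime to 5: k ∈ {1, 2, 3, 4}
Their product equals the constant term of the cyclotomic polynomial Φ_5(x) up to sign.
For n ≥ 3, the product of all primitive nth roots of unity is 1. (For n=1 it is 1; for n=2 it is -1.)

1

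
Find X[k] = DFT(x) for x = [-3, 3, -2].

X[k] = Σ(n=0 to 2) x[n] · ω_3^(nk)
where ω_3 = e^(-2πi/3)

Computing each X[k]:
X[0] = -2
X[1] = -3.5000-4.3301i
X[2] = -3.5000+4.3301i

X = [-2, -3.5000-4.3301i, -3.5000+4.3301i]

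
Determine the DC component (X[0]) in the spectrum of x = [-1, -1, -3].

X[0] = Σ(n=0 to 2) x[n] · ω_3^0 = Σ x[n]
= (-1) + (-1) + (-3)

X[0] = -5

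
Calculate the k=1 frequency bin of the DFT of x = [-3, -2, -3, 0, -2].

X[1] = Σ(n=0 to 4) x[n] · ω_5^(1n) where ω_5 = e^(-2πi/5)
= (-3)·ω_5^0 + (-2)·ω_5^1 + (-3)·ω_5^2 + (0)·ω_5^3 + (-2)·ω_5^4

X[1] = -1.8090+1.7634i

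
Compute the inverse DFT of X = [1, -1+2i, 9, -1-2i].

x[n] = (1/4) Σ(k=0 to 3) X[k] · e^(2πikn/4)

Computing each x[n]:
x[0] = 2
x[1] = -3
x[2] = 3
x[3] = -1

x = [2, -3, 3, -1]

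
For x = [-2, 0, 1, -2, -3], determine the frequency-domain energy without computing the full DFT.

Parseval: Σ|x[n]|² = (1/N)Σ|X[k]|², so Σ|X[k]|² = N·Σ|x[n]|² = 5·18.0000

Σ|X[k]|² = N·Σ|x[n]|² = 5·18.0000 = 90.0000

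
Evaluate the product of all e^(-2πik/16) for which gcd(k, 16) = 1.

The primitive 16th roots of unity are ω_16^k for k coprime to 16: k ∈ {1, 3, 5, 7, 9, 11, 13, 15}
Their product equals the constant term of the cyclotomic polynomial Φ_16(x) up to sign.
For n ≥ 3, the product of all primitive nth roots of unity is 1. (For n=1 it is 1; for n=2 it is -1.)

1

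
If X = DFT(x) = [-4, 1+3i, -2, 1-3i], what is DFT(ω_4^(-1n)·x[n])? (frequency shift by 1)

Modulation property: DFT(ω_4^(-1n)·x[n]) = X[(k-1) mod 4], so circularly shift X by 1 positions.

X[k-1] = [1-3i, -4, 1+3i, -2]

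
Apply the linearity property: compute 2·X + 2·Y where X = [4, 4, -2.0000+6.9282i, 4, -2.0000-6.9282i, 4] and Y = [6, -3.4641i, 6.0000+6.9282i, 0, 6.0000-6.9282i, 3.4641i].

By linearity: DFT(2x + 2y) = 2·DFT(x) + 2·DFT(y)
= 2·[4, 4, -2.0000+6.9282i, 4, -2.0000-6.9282i, 4] + 2·[6, -3.4641i, 6.0000+6.9282i, 0, 6.0000-6.9282i, 3.4641i]

Computing element-wise:
Z[0] = 2·(4) + 2·(6) = 20
Z[1] = 2·(4) + 2·(-3.4641i) = 8.0000-6.9282i
Z[2] = 2·(-2.0000+6.9282i) + 2·(6.0000+6.9282i) = 8.0000+27.7128i
Z[3] = 2·(4) + 2·(0) = 8
Z[4] = 2·(-2.0000-6.9282i) + 2·(6.0000-6.9282i) = 8.0000-27.7128i
Z[5] = 2·(4) + 2·(3.4641i) = 8.0000+6.9282i

DFT(2x + 2y) = 2·X + 2·Y = [20, 8.0000-6.9282i, 8.0000+27.7128i, 8, 8.0000-27.7128i, 8.0000+6.9282i]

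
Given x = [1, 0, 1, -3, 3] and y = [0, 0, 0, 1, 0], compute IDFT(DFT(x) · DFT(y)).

(x ⊛ y)[n] = Σ(m=0 to 4) x[m] · y[(n-m) mod 5]

Computing each output sample:
(x ⊛ y)[0] = 1
(x ⊛ y)[1] = -3
(x ⊛ y)[2] = 3
(x ⊛ y)[3] = 1
(x ⊛ y)[4] = 0

x ⊛ y = [1, -3, 3, 1, 0]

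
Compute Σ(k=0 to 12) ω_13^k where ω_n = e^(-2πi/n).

Sum of all nth roots of unity equals 0 for n > 1 (geometric series with r ≠ 1).

0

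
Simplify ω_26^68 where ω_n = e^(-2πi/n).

Since ω_26^26 = 1, powers reduce modulo 26.
68 mod 26 = 16
So ω_26^68 = ω_26^16 = e^(-2πi·16/26)

ω_26^68 = ω_26^16 = -0.7485+0.6631i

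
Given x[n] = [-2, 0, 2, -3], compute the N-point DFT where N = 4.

X[k] = Σ(n=0 to 3) x[n] · ω_4^(nk)
where ω_4 = e^(-2πi/4)

Computing each X[k]:
X[0] = -3
X[1] = -4-3i
X[2] = 3
X[3] = -4+3i

X = [-3, -4-3i, 3, -4+3i]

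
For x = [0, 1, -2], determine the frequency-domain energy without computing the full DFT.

Parseval: Σ|x[n]|² = (1/N)Σ|X[k]|², so Σ|X[k]|² = N·Σ|x[n]|² = 3·5.0000

Σ|X[k]|² = N·Σ|x[n]|² = 3·5.0000 = 15.0000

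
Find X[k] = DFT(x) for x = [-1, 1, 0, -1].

X[k] = Σ(n=0 to 3) x[n] · ω_4^(nk)
where ω_4 = e^(-2πi/4)

Computing each X[k]:
X[0] = -1
X[1] = -1-2i
X[2] = -1
X[3] = -1+2i

X = [-1, -1-2i, -1, -1+2i]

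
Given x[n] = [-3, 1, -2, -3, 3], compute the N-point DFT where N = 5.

X[k] = Σ(n=0 to 4) x[n] · ω_5^(nk)
where ω_5 = e^(-2πi/5)

Computing each X[k]:
X[0] = -4
X[1] = 2.2812+1.3143i
X[2] = -7.7812+2.1266i
X[3] = -7.7812-2.1266i
X[4] = 2.2812-1.3143i

X = [-4, 2.2812+1.3143i, -7.7812+2.1266i, -7.7812-2.1266i, 2.2812-1.3143i]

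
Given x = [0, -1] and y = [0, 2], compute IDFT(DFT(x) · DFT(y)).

(x ⊛ y)[n] = Σ(m=0 to 1) x[m] · y[(n-m) mod 2]

Computing each output sample:
(x ⊛ y)[0] = -2
(x ⊛ y)[1] = 0

x ⊛ y = [-2, 0]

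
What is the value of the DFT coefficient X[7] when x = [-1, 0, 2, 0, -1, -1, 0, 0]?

X[7] = Σ(n=0 to 7) x[n] · ω_8^(7n) where ω_8 = e^(-2πi/8)
= (-1)·ω_8^0 + (0)·ω_8^7 + (2)·ω_8^14 + (0)·ω_8^21 + (-1)·ω_8^28 + (-1)·ω_8^35 + (0)·ω_8^42 + (0)·ω_8^49

X[7] = 0.7071+2.7071i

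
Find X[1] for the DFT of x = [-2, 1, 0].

X[1] = Σ(n=0 to 2) x[n] · ω_3^(1n) where ω_3 = e^(-2πi/3)
= (-2)·ω_3^0 + (1)·ω_3^1 + (0)·ω_3^2

X[1] = -2.5000-0.8660i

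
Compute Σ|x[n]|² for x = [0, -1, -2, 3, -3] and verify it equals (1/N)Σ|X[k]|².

Time domain:
Σ|x[n]|² = |0|² + |-1|² + |-2|² + |3|² + |-3|² = 23.0000

Frequency domain:
(1/5)Σ|X[k]|² = (1/5)(|-3|² + |-2.0451+1.0368i|² + |3.5451-5.9309i|² + |3.5451+5.9309i|² + |-2.0451-1.0368i|²) = (1/5)·115.0000 = 23.0000

Both sides agree, confirming Parseval's theorem.

Σ|x[n]|² = (1/N)Σ|X[k]|² = 23.0000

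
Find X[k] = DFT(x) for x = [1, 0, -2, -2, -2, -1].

X[k] = Σ(n=0 to 5) x[n] · ω_6^(nk)
where ω_6 = e^(-2πi/6)

Computing each X[k]:
X[0] = -6
X[1] = 4.5000-0.8660i
X[2] = 1.5000-0.8660i
X[3] = 0
X[4] = 1.5000+0.8660i
X[5] = 4.5000+0.8660i

X = [-6, 4.5000-0.8660i, 1.5000-0.8660i, 0, 1.5000+0.8660i, 4.5000+0.8660i]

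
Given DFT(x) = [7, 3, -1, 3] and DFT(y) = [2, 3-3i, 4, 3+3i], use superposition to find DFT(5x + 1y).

By linearity: DFT(5x + 1y) = 5·DFT(x) + 1·DFT(y)
= 5·[7, 3, -1, 3] + 1·[2, 3-3i, 4, 3+3i]

Computing element-wise:
Z[0] = 5·(7) + 1·(2) = 37
Z[1] = 5·(3) + 1·(3-3i) = 18-3i
Z[2] = 5·(-1) + 1·(4) = -1
Z[3] = 5·(3) + 1·(3+3i) = 18+3i

DFT(5x + 1y) = 5·X + 1·Y = [37, 18-3i, -1, 18+3i]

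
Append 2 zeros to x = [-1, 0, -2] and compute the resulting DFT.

Original 3-point DFT: [-3, -1.7321i, 1.7321i]
Zero-padded 5-point DFT provides frequency interpolation.

DFT_5([x, 0, ...]) = [-3, 0.6180+1.1756i, -1.6180-1.9021i, -1.6180+1.9021i, 0.6180-1.1756i]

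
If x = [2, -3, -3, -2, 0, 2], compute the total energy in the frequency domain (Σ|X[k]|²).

Parseval: Σ|x[n]|² = (1/N)Σ|X[k]|², so Σ|X[k]|² = N·Σ|x[n]|² = 6·30.0000

Σ|X[k]|² = N·Σ|x[n]|² = 6·30.0000 = 180.0000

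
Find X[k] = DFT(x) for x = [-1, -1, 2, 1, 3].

X[k] = Σ(n=0 to 4) x[n] · ω_5^(nk)
where ω_5 = e^(-2πi/5)

Computing each X[k]:
X[0] = 4
X[1] = -2.8090+3.2164i
X[2] = -1.6910+3.3022i
X[3] = -1.6910-3.3022i
X[4] = -2.8090-3.2164i

X = [4, -2.8090+3.2164i, -1.6910+3.3022i, -1.6910-3.3022i, -2.8090-3.2164i]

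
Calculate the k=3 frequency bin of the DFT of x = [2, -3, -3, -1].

X[3] = Σ(n=0 to 3) x[n] · ω_4^(3n) where ω_4 = e^(-2πi/4)
= (2)·ω_4^0 + (-3)·ω_4^3 + (-3)·ω_4^6 + (-1)·ω_4^9

X[3] = 5-2i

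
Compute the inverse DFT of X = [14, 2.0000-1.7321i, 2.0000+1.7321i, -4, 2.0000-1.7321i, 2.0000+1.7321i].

x[n] = (1/6) Σ(k=0 to 5) X[k] · e^(2πikn/6)

Computing each x[n]:
x[0] = 3
x[1] = 3
x[2] = 2
x[3] = 3
x[4] = 0
x[5] = 3

x = [3, 3, 2, 3, 0, 3]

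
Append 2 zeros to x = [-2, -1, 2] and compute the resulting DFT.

Original 3-point DFT: [-1, -2.5000+2.5981i, -2.5000-2.5981i]
Zero-padded 5-point DFT provides frequency interpolation.

DFT_5([x, 0, ...]) = [-1, -3.9271-0.2245i, -0.5729+2.4899i, -0.5729-2.4899i, -3.9271+0.2245i]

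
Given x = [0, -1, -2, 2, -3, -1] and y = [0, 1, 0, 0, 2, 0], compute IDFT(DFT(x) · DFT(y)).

(x ⊛ y)[n] = Σ(m=0 to 5) x[m] · y[(n-m) mod 6]

Computing each output sample:
(x ⊛ y)[0] = -5
(x ⊛ y)[1] = 4
(x ⊛ y)[2] = -7
(x ⊛ y)[3] = -4
(x ⊛ y)[4] = 2
(x ⊛ y)[5] = -5

x ⊛ y = [-5, 4, -7, -4, 2, -5]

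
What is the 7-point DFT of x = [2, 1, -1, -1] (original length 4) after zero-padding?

Original 4-point DFT: [1, 3-2i, 1, 3+2i]
Zero-padded 7-point DFT provides frequency interpolation.

DFT_7([x, 0, ...]) = [1, 3.7470+0.6270i, 2.0550-2.1906i, 0.6981-0.2408i, 0.6981+0.2408i, 2.0550+2.1906i, 3.7470-0.6270i]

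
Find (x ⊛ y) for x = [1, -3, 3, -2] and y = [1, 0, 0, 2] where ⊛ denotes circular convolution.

(x ⊛ y)[n] = Σ(m=0 to 3) x[m] · y[(n-m) mod 4]

Computing each output sample:
(x ⊛ y)[0] = -5
(x ⊛ y)[1] = 3
(x ⊛ y)[2] = -1
(x ⊛ y)[3] = 0

x ⊛ y = [-5, 3, -1, 0]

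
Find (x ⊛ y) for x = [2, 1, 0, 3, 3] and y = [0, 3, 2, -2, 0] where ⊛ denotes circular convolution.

(x ⊛ y)[n] = Σ(m=0 to 4) x[m] · y[(n-m) mod 5]

Computing each output sample:
(x ⊛ y)[0] = 15
(x ⊛ y)[1] = 6
(x ⊛ y)[2] = 1
(x ⊛ y)[3] = -2
(x ⊛ y)[4] = 7

x ⊛ y = [15, 6, 1, -2, 7]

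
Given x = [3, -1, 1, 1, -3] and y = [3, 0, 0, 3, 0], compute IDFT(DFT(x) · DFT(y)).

(x ⊛ y)[n] = Σ(m=0 to 4) x[m] · y[(n-m) mod 5]

Computing each output sample:
(x ⊛ y)[0] = 12
(x ⊛ y)[1] = 0
(x ⊛ y)[2] = -6
(x ⊛ y)[3] = 12
(x ⊛ y)[4] = -12

x ⊛ y = [12, 0, -6, 12, -12]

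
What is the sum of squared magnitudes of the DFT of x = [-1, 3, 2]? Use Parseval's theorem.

Parseval: Σ|x[n]|² = (1/N)Σ|X[k]|², so Σ|X[k]|² = N·Σ|x[n]|² = 3·14.0000

Σ|X[k]|² = N·Σ|x[n]|² = 3·14.0000 = 42.0000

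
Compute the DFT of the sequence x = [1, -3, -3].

X[k] = Σ(n=0 to 2) x[n] · ω_3^(nk)
where ω_3 = e^(-2πi/3)

Computing each X[k]:
X[0] = -5
X[1] = 4
X[2] = 4

X = [-5, 4, 4]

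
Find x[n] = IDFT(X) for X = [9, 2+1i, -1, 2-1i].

x[n] = (1/4) Σ(k=0 to 3) X[k] · e^(2πikn/4)

Computing each x[n]:
x[0] = 3
x[1] = 2
x[2] = 1
x[3] = 3

x = [3, 2, 1, 3]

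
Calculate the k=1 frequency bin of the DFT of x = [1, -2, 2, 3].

X[1] = Σ(n=0 to 3) x[n] · ω_4^(1n) where ω_4 = e^(-2πi/4)
= (1)·ω_4^0 + (-2)·ω_4^1 + (2)·ω_4^2 + (3)·ω_4^3

X[1] = -1+5i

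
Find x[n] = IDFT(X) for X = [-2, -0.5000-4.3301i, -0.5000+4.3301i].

x[n] = (1/3) Σ(k=0 to 2) X[k] · e^(2πikn/3)

Computing each x[n]:
x[0] = -1
x[1] = 2
x[2] = -3

x = [-1, 2, -3]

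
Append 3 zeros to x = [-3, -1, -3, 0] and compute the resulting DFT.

Original 4-point DFT: [-7, 1i, -5, -1i]
Zero-padded 7-point DFT provides frequency interpolation.

DFT_7([x, 0, ...]) = [-7, -2.9559+3.7066i, -0.0746-0.3267i, -3.9695-1.9116i, -3.9695+1.9116i, -0.0746+0.3267i, -2.9559-3.7066i]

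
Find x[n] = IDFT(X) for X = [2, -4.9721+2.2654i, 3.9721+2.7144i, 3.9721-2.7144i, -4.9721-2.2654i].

x[n] = (1/5) Σ(k=0 to 4) X[k] · e^(2πikn/5)

Computing each x[n]:
x[0] = 0
x[1] = -3
x[2] = 3
x[3] = 2
x[4] = 0

x = [0, -3, 3, 2, 0]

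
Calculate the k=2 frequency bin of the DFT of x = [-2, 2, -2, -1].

X[2] = Σ(n=0 to 3) x[n] · ω_4^(2n) where ω_4 = e^(-2πi/4)
= (-2)·ω_4^0 + (2)·ω_4^2 + (-2)·ω_4^4 + (-1)·ω_4^6

X[2] = -5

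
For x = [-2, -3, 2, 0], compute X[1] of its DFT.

X[1] = Σ(n=0 to 3) x[n] · ω_4^(1n) where ω_4 = e^(-2πi/4)
= (-2)·ω_4^0 + (-3)·ω_4^1 + (2)·ω_4^2 + (0)·ω_4^3

X[1] = -4+3i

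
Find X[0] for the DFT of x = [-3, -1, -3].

X[0] = Σ(n=0 to 2) x[n] · ω_3^0 = Σ x[n]
= (-3) + (-1) + (-3)

X[0] = -7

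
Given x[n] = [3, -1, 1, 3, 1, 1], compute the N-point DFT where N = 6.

X[k] = Σ(n=0 to 5) x[n] · ω_6^(nk)
where ω_6 = e^(-2πi/6)

Computing each X[k]:
X[0] = 8
X[1] = -1.0000+1.7321i
X[2] = 5.0000+1.7321i
X[3] = 2
X[4] = 5.0000-1.7321i
X[5] = -1.0000-1.7321i

X = [8, -1.0000+1.7321i, 5.0000+1.7321i, 2, 5.0000-1.7321i, -1.0000-1.7321i]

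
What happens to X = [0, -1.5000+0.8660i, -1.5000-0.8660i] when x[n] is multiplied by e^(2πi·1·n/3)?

Modulation property: DFT(ω_3^(-1n)·x[n]) = X[(k-1) mod 3], so circularly shift X by 1 positions.

X[k-1] = [-1.5000-0.8660i, 0, -1.5000+0.8660i]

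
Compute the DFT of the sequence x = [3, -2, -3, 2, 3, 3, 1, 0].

X[k] = Σ(n=0 to 7) x[n] · ω_8^(nk)
where ω_8 = e^(-2πi/8)

Computing each X[k]:
X[0] = 7
X[1] = -4.9497+6.1213i
X[2] = 8+1i
X[3] = 4.9497-1.8787i
X[4] = 1
X[5] = 4.9497+1.8787i
X[6] = 8-1i
X[7] = -4.9497-6.1213i

X = [7, -4.9497+6.1213i, 8+1i, 4.9497-1.8787i, 1, 4.9497+1.8787i, 8-1i, -4.9497-6.1213i]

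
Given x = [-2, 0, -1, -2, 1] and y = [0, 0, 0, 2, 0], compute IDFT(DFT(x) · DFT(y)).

(x ⊛ y)[n] = Σ(m=0 to 4) x[m] · y[(n-m) mod 5]

Computing each output sample:
(x ⊛ y)[0] = -2
(x ⊛ y)[1] = -4
(x ⊛ y)[2] = 2
(x ⊛ y)[3] = -4
(x ⊛ y)[4] = 0

x ⊛ y = [-2, -4, 2, -4, 0]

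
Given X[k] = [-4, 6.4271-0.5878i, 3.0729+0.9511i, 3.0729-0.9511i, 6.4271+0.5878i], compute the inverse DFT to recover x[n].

x[n] = (1/5) Σ(k=0 to 4) X[k] · e^(2πikn/5)

Computing each x[n]:
x[0] = 3
x[1] = -1
x[2] = -2
x[3] = -3
x[4] = -1

x = [3, -1, -2, -3, -1]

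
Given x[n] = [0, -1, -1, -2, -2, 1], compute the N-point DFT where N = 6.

X[k] = Σ(n=0 to 5) x[n] · ω_6^(nk)
where ω_6 = e^(-2πi/6)

Computing each X[k]:
X[0] = -5
X[1] = 3.5000+0.8660i
X[2] = -0.5000+2.5981i
X[3] = -1
X[4] = -0.5000-2.5981i
X[5] = 3.5000-0.8660i

X = [-5, 3.5000+0.8660i, -0.5000+2.5981i, -1, -0.5000-2.5981i, 3.5000-0.8660i]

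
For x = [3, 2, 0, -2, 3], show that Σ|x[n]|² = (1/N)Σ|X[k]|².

Time domain:
Σ|x[n]|² = |3|² + |2|² + |0|² + |-2|² + |3|² = 26.0000

Frequency domain:
(1/5)Σ|X[k]|² = (1/5)(|6|² + |6.1631-0.2245i|² + |-1.6631+2.4899i|² + |-1.6631-2.4899i|² + |6.1631+0.2245i|²) = (1/5)·130.0000 = 26.0000

Both sides agree, confirming Parseval's theorem.

Σ|x[n]|² = (1/N)Σ|X[k]|² = 26.0000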